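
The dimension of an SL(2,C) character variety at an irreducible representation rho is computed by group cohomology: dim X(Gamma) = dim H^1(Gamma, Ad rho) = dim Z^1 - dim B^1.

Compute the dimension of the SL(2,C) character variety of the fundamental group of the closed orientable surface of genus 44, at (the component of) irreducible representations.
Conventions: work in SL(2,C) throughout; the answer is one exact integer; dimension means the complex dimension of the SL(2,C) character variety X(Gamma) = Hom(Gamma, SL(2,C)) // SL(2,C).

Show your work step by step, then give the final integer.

The genus-44 surface group: 2g = 88 generators, one relator prod [a_i, b_i].
Unconstrained cocycle data is one sl_2 vector per generator (264 dimensions), cut by the relator condition d_2(z) = 0.
H^2 = coker(d_2) is dual to H^0 = 0 at irreducible rho (Poincare duality), so d_2 is onto: dim Z^1 = 261.
As always at irreducible rho, dim B^1 = 3.
Hence dim X = 261 - 3 = 258.

258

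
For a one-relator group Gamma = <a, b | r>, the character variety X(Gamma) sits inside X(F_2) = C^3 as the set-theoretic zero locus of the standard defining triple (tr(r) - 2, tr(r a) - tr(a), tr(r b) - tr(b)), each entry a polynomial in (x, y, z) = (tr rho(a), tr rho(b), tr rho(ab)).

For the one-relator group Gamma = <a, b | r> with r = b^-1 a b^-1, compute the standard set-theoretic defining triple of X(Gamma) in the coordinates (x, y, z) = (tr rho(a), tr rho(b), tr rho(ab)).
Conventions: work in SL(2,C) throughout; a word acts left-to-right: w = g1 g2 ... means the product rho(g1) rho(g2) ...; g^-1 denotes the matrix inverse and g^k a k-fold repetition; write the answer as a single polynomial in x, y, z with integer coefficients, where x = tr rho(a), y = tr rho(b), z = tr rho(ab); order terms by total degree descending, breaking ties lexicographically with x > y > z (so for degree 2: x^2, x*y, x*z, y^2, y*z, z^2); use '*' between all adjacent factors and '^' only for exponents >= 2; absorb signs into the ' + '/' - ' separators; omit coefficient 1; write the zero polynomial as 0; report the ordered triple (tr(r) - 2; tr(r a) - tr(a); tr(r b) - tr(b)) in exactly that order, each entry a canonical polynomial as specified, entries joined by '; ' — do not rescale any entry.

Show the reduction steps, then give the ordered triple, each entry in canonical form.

tr(a b^-1) = tr(a)*tr(b) - tr(a b) = x*y - z
tr(b^-1 a b^-1) = tr(a b^-1)*tr(b) - tr(a) = x*y^2 - y*z - x
tr(a^2) = tr(a)*tr(a) - tr(1) = x^2 - 2
tr(a^2 b) = tr(a)*tr(b a) - tr(b) = x*z - y
tr(a b^-1 a) = tr(a^2)*tr(b) - tr(a^2 b) = x^2*y - x*z - y
tr(a b a b) = tr(a b)*tr(a b) - tr(1) = z^2 - 2
tr(a b^-1 a b) = tr(a b a)*tr(b) - tr(a b a b) = x*y*z - y^2 - z^2 + 2
tr(b^-1 a b^-1 a) = tr(a b^-1 a)*tr(b) - tr(a b^-1 a b) = x^2*y^2 - 2*x*y*z + z^2 - 2
assemble the triple (tr(r) - 2; tr(r a) - x; tr(r b) - y)

x*y^2 - y*z - x - 2; x^2*y^2 - 2*x*y*z + z^2 - x - 2; x*y - y - z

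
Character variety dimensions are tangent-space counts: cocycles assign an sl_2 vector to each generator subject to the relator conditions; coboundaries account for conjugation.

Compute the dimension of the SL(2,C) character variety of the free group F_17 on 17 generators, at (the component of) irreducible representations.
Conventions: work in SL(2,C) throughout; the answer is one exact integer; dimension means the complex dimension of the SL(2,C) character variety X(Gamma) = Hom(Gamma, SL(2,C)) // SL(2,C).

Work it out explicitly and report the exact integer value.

The free group F_17: 17 generators, no relators.
So Z^1 = (sl_2)^17 in full: dim Z^1 = 51.
Irreducibility makes the coboundary map sl_2 -> Z^1 injective (trivial centralizer), so dim B^1 = 3.
dim H^1 = 51 - 3 = 48, which is dim X.

48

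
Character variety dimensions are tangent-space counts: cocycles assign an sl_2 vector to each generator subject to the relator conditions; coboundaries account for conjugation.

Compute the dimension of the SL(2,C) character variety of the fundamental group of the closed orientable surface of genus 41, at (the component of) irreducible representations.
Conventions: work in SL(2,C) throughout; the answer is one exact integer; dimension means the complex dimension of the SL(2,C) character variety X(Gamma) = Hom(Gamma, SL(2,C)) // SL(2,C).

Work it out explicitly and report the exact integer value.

240

The genus-41 surface group: 2g = 82 generators, one relator prod [a_i, b_i].
Unconstrained cocycle data is one sl_2 vector per generator (246 dimensions), cut by the relator condition d_2(z) = 0.
At an irreducible rho, H^2 = coker(d_2) vanishes (Poincare duality: H^2 is dual to H^0 = invariants = 0), so d_2 is surjective onto sl_2 and dim Z^1 = 246 - 3 = 243.
Coboundaries contribute dim B^1 = 3 (injective at irreducible rho).
Hence dim X = 243 - 3 = 240.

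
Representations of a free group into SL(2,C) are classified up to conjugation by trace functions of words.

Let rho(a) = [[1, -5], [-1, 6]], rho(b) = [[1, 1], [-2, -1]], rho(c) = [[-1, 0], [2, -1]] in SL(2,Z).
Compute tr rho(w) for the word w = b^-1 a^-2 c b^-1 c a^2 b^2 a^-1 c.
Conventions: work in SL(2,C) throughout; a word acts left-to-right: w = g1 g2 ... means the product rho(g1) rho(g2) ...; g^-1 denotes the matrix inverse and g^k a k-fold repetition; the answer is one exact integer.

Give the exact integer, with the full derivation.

2498

rho(b^-1) = [[-1, -1], [2, 1]]
... * rho(a^-1) = [[6, 5], [1, 1]]  ->  [[-7, -6], [13, 11]]
... * rho(a^-1) = [[6, 5], [1, 1]]  ->  [[-48, -41], [89, 76]]
... * rho(c) = [[-1, 0], [2, -1]]  ->  [[-34, 41], [63, -76]]
... * rho(b^-1) = [[-1, -1], [2, 1]]  ->  [[116, 75], [-215, -139]]
... * rho(c) = [[-1, 0], [2, -1]]  ->  [[34, -75], [-63, 139]]
... * rho(a) = [[1, -5], [-1, 6]]  ->  [[109, -620], [-202, 1149]]
... * rho(a) = [[1, -5], [-1, 6]]  ->  [[729, -4265], [-1351, 7904]]
... * rho(b) = [[1, 1], [-2, -1]]  ->  [[9259, 4994], [-17159, -9255]]
... * rho(b) = [[1, 1], [-2, -1]]  ->  [[-729, 4265], [1351, -7904]]
... * rho(a^-1) = [[6, 5], [1, 1]]  ->  [[-109, 620], [202, -1149]]
... * rho(c) = [[-1, 0], [2, -1]]  ->  [[1349, -620], [-2500, 1149]]
tr = 1349 + 1149 = 2498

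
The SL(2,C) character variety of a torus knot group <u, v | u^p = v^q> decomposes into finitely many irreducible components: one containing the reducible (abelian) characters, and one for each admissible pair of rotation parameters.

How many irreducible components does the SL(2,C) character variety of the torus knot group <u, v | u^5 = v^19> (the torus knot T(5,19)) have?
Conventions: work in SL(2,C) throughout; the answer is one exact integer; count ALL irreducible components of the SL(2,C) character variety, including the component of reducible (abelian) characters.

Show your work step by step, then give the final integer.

For T(5,19): irreducibility forces the central element u^5 = v^19 to one of +I, -I.
So on each irreducible component the traces are pinned: tr(u) = 2*cos(pi*alpha/5) with 1 <= alpha <= 4, tr(v) = 2*cos(pi*beta/19) with 1 <= beta <= 18.
The two central values (-1)^alpha I and (-1)^beta I must be the same matrix, so alpha and beta share a parity.
Counting: 2 odd alphas x 9 odd betas + 2 even alphas x 9 even betas = 18 + 18 = 36.
Total: 36 irreducible-character components + 1 reducible (abelian) component = 37.

37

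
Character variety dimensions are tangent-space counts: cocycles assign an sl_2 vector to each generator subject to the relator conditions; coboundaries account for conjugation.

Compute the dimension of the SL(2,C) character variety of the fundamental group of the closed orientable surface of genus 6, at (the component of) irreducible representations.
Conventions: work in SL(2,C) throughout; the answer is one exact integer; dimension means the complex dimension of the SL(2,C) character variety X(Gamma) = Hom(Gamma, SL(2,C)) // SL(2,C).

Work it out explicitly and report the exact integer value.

The genus-6 surface group: 2g = 12 generators, one relator prod [a_i, b_i].
Before the relator condition, cocycle space has dim 3*12 = 36.
H^2 = coker(d_2) is dual to H^0 = 0 at irreducible rho (Poincare duality), so d_2 is onto: dim Z^1 = 33.
As always at irreducible rho, dim B^1 = 3.
dim H^1 = 33 - 3 = 30 = dim X.

30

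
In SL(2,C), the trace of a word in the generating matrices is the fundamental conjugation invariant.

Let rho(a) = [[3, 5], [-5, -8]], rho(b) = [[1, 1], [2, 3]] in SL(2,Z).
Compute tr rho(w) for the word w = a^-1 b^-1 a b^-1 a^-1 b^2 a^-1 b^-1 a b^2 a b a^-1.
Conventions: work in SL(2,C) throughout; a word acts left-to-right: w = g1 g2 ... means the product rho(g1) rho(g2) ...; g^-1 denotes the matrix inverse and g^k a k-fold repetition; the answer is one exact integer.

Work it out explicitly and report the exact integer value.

rho(a^-1) = [[-8, -5], [5, 3]]
... * rho(b^-1) = [[3, -1], [-2, 1]]  ->  [[-14, 3], [9, -2]]
... * rho(a) = [[3, 5], [-5, -8]]  ->  [[-57, -94], [37, 61]]
... * rho(b^-1) = [[3, -1], [-2, 1]]  ->  [[17, -37], [-11, 24]]
... * rho(a^-1) = [[-8, -5], [5, 3]]  ->  [[-321, -196], [208, 127]]
... * rho(b) = [[1, 1], [2, 3]]  ->  [[-713, -909], [462, 589]]
... * rho(b) = [[1, 1], [2, 3]]  ->  [[-2531, -3440], [1640, 2229]]
... * rho(a^-1) = [[-8, -5], [5, 3]]  ->  [[3048, 2335], [-1975, -1513]]
... * rho(b^-1) = [[3, -1], [-2, 1]]  ->  [[4474, -713], [-2899, 462]]
... * rho(a) = [[3, 5], [-5, -8]]  ->  [[16987, 28074], [-11007, -18191]]
... * rho(b) = [[1, 1], [2, 3]]  ->  [[73135, 101209], [-47389, -65580]]
... * rho(b) = [[1, 1], [2, 3]]  ->  [[275553, 376762], [-178549, -244129]]
... * rho(a) = [[3, 5], [-5, -8]]  ->  [[-1057151, -1636331], [684998, 1060287]]
... * rho(b) = [[1, 1], [2, 3]]  ->  [[-4329813, -5966144], [2805572, 3865859]]
... * rho(a^-1) = [[-8, -5], [5, 3]]  ->  [[4807784, 3750633], [-3115281, -2430283]]
tr = 4807784 + -2430283 = 2377501

2377501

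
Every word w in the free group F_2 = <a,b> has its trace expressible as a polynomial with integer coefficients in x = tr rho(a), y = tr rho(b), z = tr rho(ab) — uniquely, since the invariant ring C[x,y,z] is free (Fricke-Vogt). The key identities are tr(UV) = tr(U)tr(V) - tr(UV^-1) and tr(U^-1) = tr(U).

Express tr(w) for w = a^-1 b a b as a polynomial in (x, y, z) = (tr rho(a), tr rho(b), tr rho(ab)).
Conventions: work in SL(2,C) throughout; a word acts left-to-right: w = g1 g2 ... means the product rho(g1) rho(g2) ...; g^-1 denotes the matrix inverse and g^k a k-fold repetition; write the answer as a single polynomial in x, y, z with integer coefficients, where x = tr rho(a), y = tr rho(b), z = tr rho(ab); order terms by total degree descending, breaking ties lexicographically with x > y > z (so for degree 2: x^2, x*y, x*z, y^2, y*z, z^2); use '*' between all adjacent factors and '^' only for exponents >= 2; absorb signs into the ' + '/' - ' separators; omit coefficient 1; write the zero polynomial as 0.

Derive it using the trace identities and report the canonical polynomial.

x*y*z - x^2 - z^2 + 2

tr(b a b) = tr(b) * tr(a b) - tr(a) = y*z - x
tr(b a b a) = tr(b a) * tr(b a) - tr(1) = z^2 - 2
tr(a^-1 b a b) = tr(b a b) * tr(a) - tr(b a b a) = x*y*z - x^2 - z^2 + 2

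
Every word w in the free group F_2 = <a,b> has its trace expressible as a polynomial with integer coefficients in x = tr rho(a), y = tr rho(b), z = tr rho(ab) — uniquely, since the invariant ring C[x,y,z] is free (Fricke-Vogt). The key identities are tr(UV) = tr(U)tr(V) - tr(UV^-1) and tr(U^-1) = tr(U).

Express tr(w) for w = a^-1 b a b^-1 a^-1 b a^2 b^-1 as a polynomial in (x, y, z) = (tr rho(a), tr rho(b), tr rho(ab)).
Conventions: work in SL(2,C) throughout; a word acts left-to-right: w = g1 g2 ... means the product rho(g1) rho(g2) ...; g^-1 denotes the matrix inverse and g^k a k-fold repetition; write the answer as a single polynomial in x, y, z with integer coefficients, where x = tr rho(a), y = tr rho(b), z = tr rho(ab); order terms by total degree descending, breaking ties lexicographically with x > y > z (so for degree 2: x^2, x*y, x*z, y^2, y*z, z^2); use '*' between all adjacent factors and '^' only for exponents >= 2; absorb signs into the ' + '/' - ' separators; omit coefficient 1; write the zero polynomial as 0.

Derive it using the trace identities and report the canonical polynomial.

tr(b a^2) = tr(a) tr(b a) - tr(b) = x*z - y
tr(a^2) = tr(a) tr(a) - tr(1) = x^2 - 2
and tr(b^2 a^2) = tr(b) tr(a^2 b) - tr(a^2) = x*y*z - x^2 - y^2 + 2
tr(b^2 a) = tr(b) tr(a b) - tr(a) = y*z - x
next, tr(b a^3 b) = tr(a) tr(b^2 a^2) - tr(b^2 a) = x^2*y*z - x^3 - x*y^2 - y*z + 3*x
and tr(b a b a) = tr(a b) tr(a b) - tr(1) = z^2 - 2
tr(b a b a^2) = tr(a) tr(b a b a) - tr(b a b) = x*z^2 - y*z - x
tr(b a^3 b a) = tr(a) tr(b a b a^2) - tr(b a b a) = x^2*z^2 - x*y*z - x^2 - z^2 + 2
tr(a^-1 b a^3 b) = tr(b a^3 b) tr(a) - tr(b a^3 b a) = x^3*y*z - x^4 - x^2*y^2 - x^2*z^2 + 4*x^2 + z^2 - 2
tr(a^2 b^-1 a^-1 b a) = tr(a^-1 b a^3) tr(b) - tr(a^-1 b a^3 b) = -x^3*y*z + x^4 + x^2*y^2 + x^2*z^2 + x*y*z - 4*x^2 - y^2 - z^2 + 2
next, tr(a b a b a b) = tr(b a) tr(b a b a) - tr(b^-1 a^-1) = z^3 - 3*z
tr(b a b^-1 a b a) = tr(a b a b a) tr(b) - tr(a b a b a b) = x*y*z^2 - y^2*z - z^3 - x*y + 3*z
tr(b^2 a b a) = tr(b) tr(a b a b) - tr(a b a) = y*z^2 - x*z - y
tr(b^2 a b) = tr(b) tr(b a b) - tr(b a) = y^2*z - x*y - z
next, tr(b a^2 b^2 a) = tr(a) tr(b^2 a b a) - tr(b^2 a b) = x*y*z^2 - x^2*z - y^2*z + z
next, tr(b a^2 b^2) = tr(b) tr(a^2 b^2) - tr(a^2 b) = x*y^2*z - x^2*y - y^3 - x*z + 3*y
and tr(b a^2 b a^2 b) = tr(a) tr(b a^2 b^2 a) - tr(b a^2 b^2) = x^2*y*z^2 - x^3*z - 2*x*y^2*z + x^2*y + y^3 + 2*x*z - 3*y
and tr(b a^2 b a b a) = tr(a) tr(b a b a b a) - tr(b a b a b) = x*z^3 - y*z^2 - 2*x*z + y
tr(a^2 b a) = tr(a) tr(b a^2) - tr(b a) = x^2*z - x*y - z
and tr(b a^2 b a b) = tr(b) tr(a^2 b a b) - tr(a^2 b a) = x*y*z^2 - x^2*z - y^2*z + z
and tr(b a^2 b a^2 b a) = tr(a) tr(b a^2 b a b a) - tr(b a^2 b a b) = x^2*z^3 - 2*x*y*z^2 - x^2*z + y^2*z + x*y - z
tr(a b a^2 b a^-1 b a) = tr(b a^2 b a^2 b) tr(a) - tr(b a^2 b a^2 b a) = x^3*y*z^2 - x^4*z - 2*x^2*y^2*z - x^2*z^3 + x^3*y + x*y^3 + 2*x*y*z^2 + 3*x^2*z - y^2*z - 4*x*y + z
next, tr(b^2 a b a b a) = tr(b) tr(a b a b a b) - tr(a b a b a) = y*z^3 - x*z^2 - 2*y*z + x
tr(b^2 a b a b) = tr(b) tr(b a b a b) - tr(b a b a) = y^2*z^2 - x*y*z - y^2 - z^2 + 2
tr(b a b a b a^2 b) = tr(a) tr(b^2 a b a b a) - tr(b^2 a b a b) = x*y*z^3 - x^2*z^2 - y^2*z^2 - x*y*z + x^2 + y^2 + z^2 - 2
tr(b a b a b a b a) = tr(a b) tr(a b a b a b) - tr(a^-1 b^-1 a^-1 b^-1) = z^4 - 4*z^2 + 2
and tr(b a b a b a^2 b a) = tr(a) tr(b a b a b a b a) - tr(b a b a b a b) = x*z^4 - y*z^3 - 3*x*z^2 + 2*y*z + x
and tr(a b a^2 b a^-1 b a b) = tr(b a b a b a^2 b) tr(a) - tr(b a b a b a^2 b a) = x^2*y*z^3 - x^3*z^2 - x*y^2*z^2 - x*z^4 - x^2*y*z + y*z^3 + x^3 + x*y^2 + 4*x*z^2 - 2*y*z - 3*x
tr(a^-1 b a b^-1 a b a^2 b) = tr(a b a^2 b a^-1 b a) tr(b) - tr(a b a^2 b a^-1 b a b) = x^3*y^2*z^2 - x^4*y*z - 2*x^2*y^3*z - 2*x^2*y*z^3 + x^3*y^2 + x^3*z^2 + x*y^4 + 3*x*y^2*z^2 + x*z^4 + 4*x^2*y*z - y^3*z - y*z^3 - x^3 - 5*x*y^2 - 4*x*z^2 + 3*y*z + 3*x
tr(b a^2 b^-1 a^-1 b a b^-1 a) = tr(a^-1 b a b^-1 a b a^2) tr(b) - tr(a^-1 b a b^-1 a b a^2 b) = -x^3*y^2*z^2 + x^4*y*z + 2*x^2*y^3*z + 2*x^2*y*z^3 - x^3*y^2 - x^3*z^2 - x*y^4 - 2*x*y^2*z^2 - x*z^4 - 4*x^2*y*z + x^3 + 4*x*y^2 + 4*x*z^2 - 3*x
tr(a^-1 b a b^-1 a^-1 b a^2 b^-1) = tr(b a^2 b^-1 a^-1 b a b^-1) tr(a) - tr(b a^2 b^-1 a^-1 b a b^-1 a) = x^3*y^2*z^2 - 2*x^4*y*z - 2*x^2*y^3*z - 2*x^2*y*z^3 + x^5 + 2*x^3*y^2 + 2*x^3*z^2 + x*y^4 + 2*x*y^2*z^2 + x*z^4 + 5*x^2*y*z - 5*x^3 - 5*x*y^2 - 5*x*z^2 + 5*x

x^3*y^2*z^2 - 2*x^4*y*z - 2*x^2*y^3*z - 2*x^2*y*z^3 + x^5 + 2*x^3*y^2 + 2*x^3*z^2 + x*y^4 + 2*x*y^2*z^2 + x*z^4 + 5*x^2*y*z - 5*x^3 - 5*x*y^2 - 5*x*z^2 + 5*x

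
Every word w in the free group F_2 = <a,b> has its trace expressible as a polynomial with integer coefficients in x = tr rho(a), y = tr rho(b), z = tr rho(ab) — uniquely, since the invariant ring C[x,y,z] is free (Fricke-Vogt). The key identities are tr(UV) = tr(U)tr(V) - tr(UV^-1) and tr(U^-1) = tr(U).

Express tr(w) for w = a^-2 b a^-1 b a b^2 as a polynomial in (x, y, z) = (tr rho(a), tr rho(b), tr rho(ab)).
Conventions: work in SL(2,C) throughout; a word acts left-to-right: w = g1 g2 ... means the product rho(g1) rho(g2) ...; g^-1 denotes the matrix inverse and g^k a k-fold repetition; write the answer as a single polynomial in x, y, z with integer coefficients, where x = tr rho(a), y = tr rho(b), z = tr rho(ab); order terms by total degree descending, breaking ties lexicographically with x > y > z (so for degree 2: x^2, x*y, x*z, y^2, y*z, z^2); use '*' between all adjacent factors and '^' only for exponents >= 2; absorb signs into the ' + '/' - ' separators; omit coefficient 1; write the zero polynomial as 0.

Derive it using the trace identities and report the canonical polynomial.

so tr(b a b) = tr(b)*tr(a b) - tr(a) = y*z - x
tr(b^2 a b) = tr(b)*tr(b a b) - tr(b a) = y^2*z - x*y - z
so tr(b^2 a b^2) = tr(b)*tr(b^2 a b) - tr(b^2 a) = y^3*z - x*y^2 - 2*y*z + x
tr(a b a b) = tr(b a)*tr(b a) - tr(1) = z^2 - 2
reduce: tr(a b a) = tr(a)*tr(b a) - tr(b) = x*z - y
so tr(a b^2 a b) = tr(b)*tr(a b a b) - tr(a b a) = y*z^2 - x*z - y
tr(a^2) = tr(a)*tr(a) - tr(1) = x^2 - 2
tr(a b^2 a) = tr(b)*tr(a^2 b) - tr(a^2) = x*y*z - x^2 - y^2 + 2
tr(b^2 a b^2 a) = tr(b)*tr(a b^2 a b) - tr(a b^2 a) = y^2*z^2 - 2*x*y*z + x^2 - 2
tr(a^-1 b^2 a b^2) = tr(b^2 a b^2)*tr(a) - tr(b^2 a b^2 a) = x*y^3*z - x^2*y^2 - y^2*z^2 + 2
reduce: tr(b a b^2 a^-2 b) = tr(a^-1 b^2 a b^2)*tr(a) - tr(a^-1 b^2 a b^2 a) = x^2*y^3*z - x^3*y^2 - x*y^2*z^2 - y^3*z + x*y^2 + 2*y*z + x
so tr(b a b a b^2) = tr(b)*tr(b a b a b) - tr(b a b a) = y^2*z^2 - x*y*z - y^2 - z^2 + 2
so tr(a b a b a b) = tr(b a)*tr(b a b a) - tr(b^-1 a^-1) = z^3 - 3*z
so tr(a b a b a) = tr(a)*tr(b a b a) - tr(b a b) = x*z^2 - y*z - x
reduce: tr(b a b a b^2 a) = tr(b)*tr(a b a b a b) - tr(a b a b a) = y*z^3 - x*z^2 - 2*y*z + x
tr(b a b a b^2 a^-1) = tr(b a b a b^2)*tr(a) - tr(b a b a b^2 a) = x*y^2*z^2 - x^2*y*z - y*z^3 - x*y^2 + 2*y*z + x
tr(b a b^2 a^-2 b a) = tr(b a b a b^2 a^-1)*tr(a) - tr(b a b a b^2) = x^2*y^2*z^2 - x^3*y*z - x*y*z^3 - x^2*y^2 - y^2*z^2 + 3*x*y*z + x^2 + y^2 + z^2 - 2
tr(a^-2 b a^-1 b a b^2) = tr(b a b^2 a^-2 b)*tr(a) - tr(b a b^2 a^-2 b a) = x^3*y^3*z - x^4*y^2 - 2*x^2*y^2*z^2 + x^3*y*z - x*y^3*z + x*y*z^3 + 2*x^2*y^2 + y^2*z^2 - x*y*z - y^2 - z^2 + 2

x^3*y^3*z - x^4*y^2 - 2*x^2*y^2*z^2 + x^3*y*z - x*y^3*z + x*y*z^3 + 2*x^2*y^2 + y^2*z^2 - x*y*z - y^2 - z^2 + 2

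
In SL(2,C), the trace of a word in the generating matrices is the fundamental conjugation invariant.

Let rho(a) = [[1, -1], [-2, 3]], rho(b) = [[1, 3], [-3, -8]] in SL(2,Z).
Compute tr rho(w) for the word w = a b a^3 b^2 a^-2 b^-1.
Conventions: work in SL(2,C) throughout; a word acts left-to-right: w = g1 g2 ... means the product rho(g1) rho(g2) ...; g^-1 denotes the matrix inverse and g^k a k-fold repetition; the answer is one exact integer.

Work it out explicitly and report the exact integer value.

rho(a) = [[1, -1], [-2, 3]]
... * rho(b) = [[1, 3], [-3, -8]]  ->  [[4, 11], [-11, -30]]
... * rho(a) = [[1, -1], [-2, 3]]  ->  [[-18, 29], [49, -79]]
... * rho(a) = [[1, -1], [-2, 3]]  ->  [[-76, 105], [207, -286]]
... * rho(a) = [[1, -1], [-2, 3]]  ->  [[-286, 391], [779, -1065]]
... * rho(b) = [[1, 3], [-3, -8]]  ->  [[-1459, -3986], [3974, 10857]]
... * rho(b) = [[1, 3], [-3, -8]]  ->  [[10499, 27511], [-28597, -74934]]
... * rho(a^-1) = [[3, 1], [2, 1]]  ->  [[86519, 38010], [-235659, -103531]]
... * rho(a^-1) = [[3, 1], [2, 1]]  ->  [[335577, 124529], [-914039, -339190]]
... * rho(b^-1) = [[-8, -3], [3, 1]]  ->  [[-2311029, -882202], [6294742, 2402927]]
tr = -2311029 + 2402927 = 91898

91898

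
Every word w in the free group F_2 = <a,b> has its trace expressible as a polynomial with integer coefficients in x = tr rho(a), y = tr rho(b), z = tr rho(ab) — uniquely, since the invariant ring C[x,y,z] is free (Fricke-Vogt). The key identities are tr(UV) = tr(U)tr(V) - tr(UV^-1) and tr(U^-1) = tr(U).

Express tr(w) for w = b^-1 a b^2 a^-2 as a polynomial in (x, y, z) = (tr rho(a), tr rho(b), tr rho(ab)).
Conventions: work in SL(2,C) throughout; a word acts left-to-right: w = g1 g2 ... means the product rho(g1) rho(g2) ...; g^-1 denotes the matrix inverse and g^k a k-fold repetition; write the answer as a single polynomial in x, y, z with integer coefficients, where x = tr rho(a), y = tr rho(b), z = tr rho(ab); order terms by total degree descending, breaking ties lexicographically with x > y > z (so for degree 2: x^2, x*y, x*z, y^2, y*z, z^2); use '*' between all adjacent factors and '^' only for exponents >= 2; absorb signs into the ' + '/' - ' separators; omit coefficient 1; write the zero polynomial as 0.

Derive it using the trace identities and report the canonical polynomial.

-x^2*y^2*z + x^3*y + x*y^3 + x*y*z^2 - 3*x*y - z

so tr(b^2) = tr(b) * tr(b) - tr(1)  (reduce the b square) = y^2 - 2
so tr(a b^2) = tr(b) * tr(a b) - tr(a)  (reduce the b square) = y*z - x
so tr(b a b^2) = tr(b) * tr(a b^2) - tr(a b)  (reduce the b square) = y^2*z - x*y - z
tr(a b a b) = tr(a b) * tr(a b) - tr(1)  (split on a) = z^2 - 2
reduce: tr(a b a) = tr(a) * tr(b a) - tr(b)  (reduce the a square) = x*z - y
tr(b a b^2 a) = tr(b) * tr(a b a b) - tr(a b a)  (reduce the b square) = y*z^2 - x*z - y
tr(a b^2 a^-1 b) = tr(b a b^2) * tr(a) - tr(b a b^2 a)  (eliminate a^-1) = x*y^2*z - x^2*y - y*z^2 + y
tr(b^-1 a b^2 a^-1) = tr(a b^2 a^-1) * tr(b) - tr(a b^2 a^-1 b)  (eliminate b^-1) = -x*y^2*z + x^2*y + y^3 + y*z^2 - 3*y
reduce: tr(b^-1 a b^2 a^-2) = tr(b^-1 a b^2 a^-1) * tr(a) - tr(b^-1 a b^2)  (eliminate a^-1) = -x^2*y^2*z + x^3*y + x*y^3 + x*y*z^2 - 3*x*y - z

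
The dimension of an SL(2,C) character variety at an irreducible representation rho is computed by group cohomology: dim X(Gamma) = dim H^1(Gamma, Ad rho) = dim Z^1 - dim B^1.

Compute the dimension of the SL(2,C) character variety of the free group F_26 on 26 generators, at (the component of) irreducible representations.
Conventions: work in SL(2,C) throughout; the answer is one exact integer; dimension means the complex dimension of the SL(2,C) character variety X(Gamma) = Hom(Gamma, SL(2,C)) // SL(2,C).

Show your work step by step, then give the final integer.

Here Gamma is free of rank 26 — no relator constrains a cocycle.
A cocycle picks one sl_2 vector per generator freely, giving dim Z^1 = 3*26 = 78.
dim B^1 = 3: the coboundary map is injective because an irreducible image has centralizer 0 in sl_2.
Therefore dim X = 78 - 3 = 75.

75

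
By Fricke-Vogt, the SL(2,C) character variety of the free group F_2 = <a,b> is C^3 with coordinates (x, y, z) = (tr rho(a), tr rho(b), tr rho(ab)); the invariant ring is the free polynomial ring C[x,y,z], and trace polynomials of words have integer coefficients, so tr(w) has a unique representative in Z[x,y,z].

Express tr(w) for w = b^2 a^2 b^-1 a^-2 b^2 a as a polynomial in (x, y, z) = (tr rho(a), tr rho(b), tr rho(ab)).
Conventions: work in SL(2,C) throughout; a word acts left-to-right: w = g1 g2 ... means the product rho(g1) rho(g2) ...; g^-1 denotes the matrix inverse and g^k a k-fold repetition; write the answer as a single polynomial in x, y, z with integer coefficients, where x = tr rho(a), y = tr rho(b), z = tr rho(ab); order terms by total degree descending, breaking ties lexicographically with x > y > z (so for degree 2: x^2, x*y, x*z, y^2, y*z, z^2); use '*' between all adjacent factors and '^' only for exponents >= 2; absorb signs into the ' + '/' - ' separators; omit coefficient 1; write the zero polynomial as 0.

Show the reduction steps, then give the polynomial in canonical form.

-x^3*y^3*z^2 + 2*x^4*y^2*z + x^2*y^4*z + x^2*y^2*z^3 - x^5*y - x^3*y^3 - x^3*y*z^2 - 4*x^2*y^2*z + 4*x^3*y + y^2*z - x*y - z

use: trace(a b a b) = trace(b a)*trace(b a) - trace(1)  (split on b) = z^2 - 2
trace(a b a) = trace(a)*trace(b a) - trace(b)  (reduce the a square) = x*z - y
use: trace(a b^2 a b) = trace(b)*trace(a b a b) - trace(a b a)  (reduce the b square) = y*z^2 - x*z - y
apply: trace(b^2 a) = trace(b)*trace(a b) - trace(a)  (reduce the b square) = y*z - x
trace(b^2) = trace(b)*trace(b) - trace(1)  (reduce the b square) = y^2 - 2
use: trace(a b^2 a) = trace(a)*trace(b^2 a) - trace(b^2)  (reduce the a square) = x*y*z - x^2 - y^2 + 2
apply: trace(b^2 a b^2 a) = trace(b)*trace(a b^2 a b) - trace(a b^2 a)  (reduce the b square) = y^2*z^2 - 2*x*y*z + x^2 - 2
trace(a^2 b a b) = trace(a)*trace(b a b a) - trace(b a b)  (reduce the a square) = x*z^2 - y*z - x
trace(a^2 b a) = trace(a)*trace(a b a) - trace(a b)  (reduce the a square) = x^2*z - x*y - z
trace(a b^2 a^2 b) = trace(b)*trace(a^2 b a b) - trace(a^2 b a)  (reduce the b square) = x*y*z^2 - x^2*z - y^2*z + z
trace(a b^2 a^2) = trace(a)*trace(b^2 a^2) - trace(b^2 a)  (reduce the a square) = x^2*y*z - x^3 - x*y^2 - y*z + 3*x
apply: trace(a b^2 a^2 b^2) = trace(b)*trace(a b^2 a^2 b) - trace(a b^2 a^2)  (reduce the b square) = x*y^2*z^2 - 2*x^2*y*z - y^3*z + x^3 + x*y^2 + 2*y*z - 3*x
apply: trace(b^2 a b^2 a^2 b) = trace(b)*trace(a b^2 a^2 b^2) - trace(a b^2 a^2 b)  (reduce the b square) = x*y^3*z^2 - 2*x^2*y^2*z - y^4*z + x^3*y + x*y^3 - x*y*z^2 + x^2*z + 3*y^2*z - 3*x*y - z
use: trace(a b a b a b) = trace(b a)*trace(b a b a) - trace(b^-1 a^-1)  (split on b) = z^3 - 3*z
trace(b a b^2 a b a) = trace(b)*trace(a b a b a b) - trace(a b a b a)  (reduce the b square) = y*z^3 - x*z^2 - 2*y*z + x
use: trace(a^2 b a b^2 a b) = trace(a)*trace(b a b^2 a b a) - trace(b a b^2 a b)  (reduce the a square) = x*y*z^3 - x^2*z^2 - y^2*z^2 + 2
use: trace(a^2 b a b^2 a) = trace(a)*trace(a b a b^2 a) - trace(a b a b^2)  (reduce the a square) = x^2*y*z^2 - x^3*z - x*y^2*z - y*z^2 + 2*x*z + y
apply: trace(b^2 a b^2 a^2 b a) = trace(b)*trace(a^2 b a b^2 a b) - trace(a^2 b a b^2 a)  (reduce the b square) = x*y^2*z^3 - 2*x^2*y*z^2 - y^3*z^2 + x^3*z + x*y^2*z + y*z^2 - 2*x*z + y
apply: trace(a^-1 b^2 a b^2 a^2 b) = trace(b^2 a b^2 a^2 b)*trace(a) - trace(b^2 a b^2 a^2 b a)  (eliminate a^-1) = x^2*y^3*z^2 - 2*x^3*y^2*z - x*y^4*z - x*y^2*z^3 + x^4*y + x^2*y^3 + x^2*y*z^2 + y^3*z^2 + 2*x*y^2*z - 3*x^2*y - y*z^2 + x*z - y
trace(a^-1 b^2 a b^2 a^2 b^-1) = trace(a^-1 b^2 a b^2 a^2)*trace(b) - trace(a^-1 b^2 a b^2 a^2 b)  (eliminate b^-1) = -x^2*y^3*z^2 + 2*x^3*y^2*z + x*y^4*z + x*y^2*z^3 - x^4*y - x^2*y^3 - x^2*y*z^2 - 4*x*y^2*z + 4*x^2*y + y*z^2 - x*z - y
use: trace(b^2 a^2 b^-1 a^-2 b^2 a) = trace(a^-1 b^2 a b^2 a^2 b^-1)*trace(a) - trace(a^-1 b^2 a b^2 a^2 b^-1 a)  (eliminate a^-1) = -x^3*y^3*z^2 + 2*x^4*y^2*z + x^2*y^4*z + x^2*y^2*z^3 - x^5*y - x^3*y^3 - x^3*y*z^2 - 4*x^2*y^2*z + 4*x^3*y + y^2*z - x*y - z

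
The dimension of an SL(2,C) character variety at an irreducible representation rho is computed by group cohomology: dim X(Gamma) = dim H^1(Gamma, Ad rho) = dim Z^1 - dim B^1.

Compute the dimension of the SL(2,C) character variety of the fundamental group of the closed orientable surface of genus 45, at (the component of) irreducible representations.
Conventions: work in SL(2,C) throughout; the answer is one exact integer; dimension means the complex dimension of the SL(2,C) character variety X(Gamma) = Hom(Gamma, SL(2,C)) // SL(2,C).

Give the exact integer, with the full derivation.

The genus-45 surface group: 2g = 90 generators, one relator prod [a_i, b_i].
Before the relator condition, cocycle space has dim 3*90 = 270.
H^2 = coker(d_2) is dual to H^0 = 0 at irreducible rho (Poincare duality), so d_2 is onto: dim Z^1 = 267.
dim B^1 = 3 (coboundaries, injective at irreducible rho).
dim X = dim H^1 = 267 - 3 = 264.

264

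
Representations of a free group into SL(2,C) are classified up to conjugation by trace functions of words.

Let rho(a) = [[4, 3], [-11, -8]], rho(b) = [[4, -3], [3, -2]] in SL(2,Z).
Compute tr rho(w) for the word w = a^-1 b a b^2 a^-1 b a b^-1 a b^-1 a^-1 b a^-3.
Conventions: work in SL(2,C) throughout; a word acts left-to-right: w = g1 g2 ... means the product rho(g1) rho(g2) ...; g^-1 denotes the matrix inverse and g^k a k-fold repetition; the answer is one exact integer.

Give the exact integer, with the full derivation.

27688906791182

rho(a^-1) = [[-8, -3], [11, 4]]
... * rho(b) = [[4, -3], [3, -2]]  ->  [[-41, 30], [56, -41]]
... * rho(a) = [[4, 3], [-11, -8]]  ->  [[-494, -363], [675, 496]]
... * rho(b) = [[4, -3], [3, -2]]  ->  [[-3065, 2208], [4188, -3017]]
... * rho(b) = [[4, -3], [3, -2]]  ->  [[-5636, 4779], [7701, -6530]]
... * rho(a^-1) = [[-8, -3], [11, 4]]  ->  [[97657, 36024], [-133438, -49223]]
... * rho(b) = [[4, -3], [3, -2]]  ->  [[498700, -365019], [-681421, 498760]]
... * rho(a) = [[4, 3], [-11, -8]]  ->  [[6010009, 4416252], [-8212044, -6034343]]
... * rho(b^-1) = [[-2, 3], [-3, 4]]  ->  [[-25268774, 35695035], [34527117, -48773504]]
... * rho(a) = [[4, 3], [-11, -8]]  ->  [[-493720481, -361366602], [674617012, 493769383]]
... * rho(b^-1) = [[-2, 3], [-3, 4]]  ->  [[2071540768, -2926627851], [-2830542173, 3998928568]]
... * rho(a^-1) = [[-8, -3], [11, 4]]  ->  [[-48765232505, -17921133708], [66632551632, 24487340791]]
... * rho(b) = [[4, -3], [3, -2]]  ->  [[-248824331144, 182137964931], [339992228901, -248872336478]]
... * rho(a^-1) = [[-8, -3], [11, 4]]  ->  [[3994112263393, 1475024853156], [-5457533532466, -2015466032615]]
... * rho(a^-1) = [[-8, -3], [11, 4]]  ->  [[-15727624722428, -6082237377555], [21490141900963, 8310736466938]]
... * rho(a^-1) = [[-8, -3], [11, 4]]  ->  [[58916386626319, 22853924657064], [-80503034071386, -31227479835137]]
tr = 58916386626319 + -31227479835137 = 27688906791182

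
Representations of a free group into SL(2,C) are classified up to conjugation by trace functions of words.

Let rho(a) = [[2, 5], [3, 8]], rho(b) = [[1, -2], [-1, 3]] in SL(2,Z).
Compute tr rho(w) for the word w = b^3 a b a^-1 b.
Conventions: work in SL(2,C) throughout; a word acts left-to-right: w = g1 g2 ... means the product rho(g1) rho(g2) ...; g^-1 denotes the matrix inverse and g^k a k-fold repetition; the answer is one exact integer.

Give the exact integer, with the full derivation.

15452

rho(b) = [[1, -2], [-1, 3]]
... * rho(b) = [[1, -2], [-1, 3]]  ->  [[3, -8], [-4, 11]]
... * rho(b) = [[1, -2], [-1, 3]]  ->  [[11, -30], [-15, 41]]
... * rho(a) = [[2, 5], [3, 8]]  ->  [[-68, -185], [93, 253]]
... * rho(b) = [[1, -2], [-1, 3]]  ->  [[117, -419], [-160, 573]]
... * rho(a^-1) = [[8, -5], [-3, 2]]  ->  [[2193, -1423], [-2999, 1946]]
... * rho(b) = [[1, -2], [-1, 3]]  ->  [[3616, -8655], [-4945, 11836]]
tr = 3616 + 11836 = 15452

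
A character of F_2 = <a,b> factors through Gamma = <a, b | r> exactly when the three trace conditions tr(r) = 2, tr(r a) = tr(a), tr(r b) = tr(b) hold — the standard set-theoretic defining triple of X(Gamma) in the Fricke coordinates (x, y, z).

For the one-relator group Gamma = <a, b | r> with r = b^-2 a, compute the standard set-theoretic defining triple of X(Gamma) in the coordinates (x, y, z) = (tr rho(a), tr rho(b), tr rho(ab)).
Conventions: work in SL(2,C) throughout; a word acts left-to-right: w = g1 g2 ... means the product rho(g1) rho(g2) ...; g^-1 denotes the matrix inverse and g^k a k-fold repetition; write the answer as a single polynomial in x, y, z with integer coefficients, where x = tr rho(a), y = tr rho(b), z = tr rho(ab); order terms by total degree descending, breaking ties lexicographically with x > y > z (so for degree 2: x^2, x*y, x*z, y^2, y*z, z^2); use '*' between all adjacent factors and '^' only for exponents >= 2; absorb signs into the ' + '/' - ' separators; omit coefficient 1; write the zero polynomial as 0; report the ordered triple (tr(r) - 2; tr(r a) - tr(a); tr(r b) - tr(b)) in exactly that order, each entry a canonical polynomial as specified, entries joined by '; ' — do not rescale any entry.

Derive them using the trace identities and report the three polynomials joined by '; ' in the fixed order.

tr(a b^-1) = tr(a) tr(b) - tr(a b) = x*y - z
tr(b^-2 a) = tr(a b^-1) tr(b) - tr(a) = x*y^2 - y*z - x
and tr(a^2) = tr(a) tr(a) - tr(1) = x^2 - 2
and tr(a^2 b) = tr(a) tr(b a) - tr(b) = x*z - y
next, tr(b^-1 a^2) = tr(a^2) tr(b) - tr(a^2 b) = x^2*y - x*z - y
next, tr(b^-2 a^2) = tr(b^-1 a^2) tr(b) - tr(b^-1 a^2 b) = x^2*y^2 - x*y*z - x^2 - y^2 + 2
assemble the triple (tr(r) - 2; tr(r a) - x; tr(r b) - y)

x*y^2 - y*z - x - 2; x^2*y^2 - x*y*z - x^2 - y^2 - x + 2; x*y - y - z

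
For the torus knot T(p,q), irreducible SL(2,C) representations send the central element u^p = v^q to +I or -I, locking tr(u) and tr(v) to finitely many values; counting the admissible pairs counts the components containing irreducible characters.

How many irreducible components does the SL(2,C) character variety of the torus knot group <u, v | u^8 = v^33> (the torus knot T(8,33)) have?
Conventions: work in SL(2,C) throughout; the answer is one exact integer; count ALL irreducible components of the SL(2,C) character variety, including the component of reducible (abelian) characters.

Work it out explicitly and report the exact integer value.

In the torus knot group T(8,33), u^8 = v^33 is central, so an irreducible representation sends it to +I or -I (Schur).
This locks tr(u) to 2*cos(pi*alpha/8), alpha in 1..7, and tr(v) to 2*cos(pi*beta/33), beta in 1..32, on each component of irreducible characters.
Consistency of u^8 = (-1)^alpha I with v^33 = (-1)^beta I forces alpha = beta (mod 2).
Counting: 4 odd alphas x 16 odd betas + 3 even alphas x 16 even betas = 64 + 48 = 112.
That is 112 components of irreducible characters, and with the reducible (abelian) component the total is 113.

113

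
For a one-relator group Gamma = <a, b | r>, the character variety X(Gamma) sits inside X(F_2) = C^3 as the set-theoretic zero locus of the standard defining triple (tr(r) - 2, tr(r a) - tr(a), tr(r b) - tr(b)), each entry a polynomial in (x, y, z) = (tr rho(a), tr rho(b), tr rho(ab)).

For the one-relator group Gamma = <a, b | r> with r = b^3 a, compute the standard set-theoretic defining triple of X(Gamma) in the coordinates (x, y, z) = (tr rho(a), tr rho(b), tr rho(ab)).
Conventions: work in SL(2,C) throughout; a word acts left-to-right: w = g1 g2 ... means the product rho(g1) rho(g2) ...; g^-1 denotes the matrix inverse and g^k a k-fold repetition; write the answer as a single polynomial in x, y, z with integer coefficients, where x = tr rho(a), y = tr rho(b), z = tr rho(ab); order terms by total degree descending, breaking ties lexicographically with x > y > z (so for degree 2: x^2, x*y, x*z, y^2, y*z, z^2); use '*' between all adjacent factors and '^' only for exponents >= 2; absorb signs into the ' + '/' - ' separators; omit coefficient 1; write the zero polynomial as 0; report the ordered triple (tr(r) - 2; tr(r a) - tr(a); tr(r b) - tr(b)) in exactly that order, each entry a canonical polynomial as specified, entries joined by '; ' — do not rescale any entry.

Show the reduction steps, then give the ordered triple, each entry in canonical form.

apply: tr(b a b) = tr(b) tr(a b) - tr(a) = y*z - x
tr(b^3 a) = tr(b) tr(b a b) - tr(b a) = y^2*z - x*y - z
tr(b^2) = tr(b) tr(b) - tr(1) = y^2 - 2
apply: tr(b^3) = tr(b) tr(b^2) - tr(b) = y^3 - 3*y
apply: tr(b^3 a^2) = tr(a) tr(b^3 a) - tr(b^3) = x*y^2*z - x^2*y - y^3 - x*z + 3*y
tr(b^3 a b) = tr(b) tr(a b^3) - tr(a b^2) = y^3*z - x*y^2 - 2*y*z + x
assemble the triple (tr(r) - 2; tr(r a) - x; tr(r b) - y)

y^2*z - x*y - z - 2; x*y^2*z - x^2*y - y^3 - x*z - x + 3*y; y^3*z - x*y^2 - 2*y*z + x - y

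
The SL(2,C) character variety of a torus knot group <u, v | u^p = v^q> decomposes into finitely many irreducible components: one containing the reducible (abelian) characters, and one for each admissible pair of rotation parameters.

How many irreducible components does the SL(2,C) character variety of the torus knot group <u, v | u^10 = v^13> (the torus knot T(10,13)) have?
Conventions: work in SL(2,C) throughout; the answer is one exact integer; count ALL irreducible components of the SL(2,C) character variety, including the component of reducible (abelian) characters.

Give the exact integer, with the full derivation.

For T(10,13): irreducibility forces the central element u^10 = v^13 to one of +I, -I.
On an irreducible component, tr(u) is locked at 2*cos(pi*alpha/10) for some alpha in 1..9, and tr(v) at 2*cos(pi*beta/13) for some beta in 1..12.
Consistency of u^10 = (-1)^alpha I with v^13 = (-1)^beta I forces alpha = beta (mod 2).
Counting: 5 odd alphas x 6 odd betas + 4 even alphas x 6 even betas = 30 + 24 = 54.
That is 54 components of irreducible characters, and with the reducible (abelian) component the total is 55.

55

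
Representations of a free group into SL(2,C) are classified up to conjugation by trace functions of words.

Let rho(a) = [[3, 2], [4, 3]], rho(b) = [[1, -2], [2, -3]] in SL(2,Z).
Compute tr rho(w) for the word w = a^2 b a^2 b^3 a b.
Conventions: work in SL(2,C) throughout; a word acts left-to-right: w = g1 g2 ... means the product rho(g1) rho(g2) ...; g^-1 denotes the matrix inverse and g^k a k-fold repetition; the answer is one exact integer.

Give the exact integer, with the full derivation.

rho(a) = [[3, 2], [4, 3]]
... * rho(a) = [[3, 2], [4, 3]]  ->  [[17, 12], [24, 17]]
... * rho(b) = [[1, -2], [2, -3]]  ->  [[41, -70], [58, -99]]
... * rho(a) = [[3, 2], [4, 3]]  ->  [[-157, -128], [-222, -181]]
... * rho(a) = [[3, 2], [4, 3]]  ->  [[-983, -698], [-1390, -987]]
... * rho(b) = [[1, -2], [2, -3]]  ->  [[-2379, 4060], [-3364, 5741]]
... * rho(b) = [[1, -2], [2, -3]]  ->  [[5741, -7422], [8118, -10495]]
... * rho(b) = [[1, -2], [2, -3]]  ->  [[-9103, 10784], [-12872, 15249]]
... * rho(a) = [[3, 2], [4, 3]]  ->  [[15827, 14146], [22380, 20003]]
... * rho(b) = [[1, -2], [2, -3]]  ->  [[44119, -74092], [62386, -104769]]
tr = 44119 + -104769 = -60650

-60650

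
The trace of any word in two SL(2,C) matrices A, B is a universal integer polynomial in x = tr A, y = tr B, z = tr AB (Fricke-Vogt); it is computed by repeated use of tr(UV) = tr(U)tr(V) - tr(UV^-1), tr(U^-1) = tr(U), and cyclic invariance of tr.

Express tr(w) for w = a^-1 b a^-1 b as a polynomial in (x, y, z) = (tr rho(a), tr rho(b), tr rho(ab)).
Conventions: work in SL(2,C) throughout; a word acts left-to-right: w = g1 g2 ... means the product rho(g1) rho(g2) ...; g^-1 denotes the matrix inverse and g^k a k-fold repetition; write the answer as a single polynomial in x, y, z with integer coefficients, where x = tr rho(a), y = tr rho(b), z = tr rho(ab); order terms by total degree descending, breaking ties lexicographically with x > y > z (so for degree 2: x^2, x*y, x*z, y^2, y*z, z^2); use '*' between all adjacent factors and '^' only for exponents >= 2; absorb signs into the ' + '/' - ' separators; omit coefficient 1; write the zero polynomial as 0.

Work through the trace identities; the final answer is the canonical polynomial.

reduce: trace(b^2) = trace(b)*trace(b) - trace(1)   [square of b] = y^2 - 2
reduce: trace(b^2 a) = trace(b)*trace(a b) - trace(a)   [square of b] = y*z - x
reduce: trace(b a^-1 b) = trace(b^2)*trace(a) - trace(b^2 a)   [inverse elimination on a] = x*y^2 - y*z - x
trace(b a b a) = trace(b a)*trace(b a) - trace(1)   [split at a repeated b] = z^2 - 2
trace(b a^-1 b a) = trace(b a b)*trace(a) - trace(b a b a)   [inverse elimination on a] = x*y*z - x^2 - z^2 + 2
so trace(a^-1 b a^-1 b) = trace(b a^-1 b)*trace(a) - trace(b a^-1 b a)   [inverse elimination on a] = x^2*y^2 - 2*x*y*z + z^2 - 2

x^2*y^2 - 2*x*y*z + z^2 - 2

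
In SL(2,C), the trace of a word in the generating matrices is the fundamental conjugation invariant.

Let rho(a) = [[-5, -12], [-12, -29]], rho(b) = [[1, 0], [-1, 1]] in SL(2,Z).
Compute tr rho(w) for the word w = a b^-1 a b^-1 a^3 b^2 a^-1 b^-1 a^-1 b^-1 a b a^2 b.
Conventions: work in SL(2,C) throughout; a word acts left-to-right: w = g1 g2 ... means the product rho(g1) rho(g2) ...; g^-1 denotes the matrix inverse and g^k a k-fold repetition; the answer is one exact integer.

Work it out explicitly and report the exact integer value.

rho(a) = [[-5, -12], [-12, -29]]
... * rho(b^-1) = [[1, 0], [1, 1]]  ->  [[-17, -12], [-41, -29]]
... * rho(a) = [[-5, -12], [-12, -29]]  ->  [[229, 552], [553, 1333]]
... * rho(b^-1) = [[1, 0], [1, 1]]  ->  [[781, 552], [1886, 1333]]
... * rho(a) = [[-5, -12], [-12, -29]]  ->  [[-10529, -25380], [-25426, -61289]]
... * rho(a) = [[-5, -12], [-12, -29]]  ->  [[357205, 862368], [862598, 2082493]]
... * rho(a) = [[-5, -12], [-12, -29]]  ->  [[-12134441, -29295132], [-29302906, -70743473]]
... * rho(b) = [[1, 0], [-1, 1]]  ->  [[17160691, -29295132], [41440567, -70743473]]
... * rho(b) = [[1, 0], [-1, 1]]  ->  [[46455823, -29295132], [112184040, -70743473]]
... * rho(a^-1) = [[-29, 12], [12, -5]]  ->  [[-1698760451, 703945536], [-4102258836, 1699925845]]
... * rho(b^-1) = [[1, 0], [1, 1]]  ->  [[-994814915, 703945536], [-2402332991, 1699925845]]
... * rho(a^-1) = [[-29, 12], [12, -5]]  ->  [[37296978967, -15457506660], [90066766879, -37327625117]]
... * rho(b^-1) = [[1, 0], [1, 1]]  ->  [[21839472307, -15457506660], [52739141762, -37327625117]]
... * rho(a) = [[-5, -12], [-12, -29]]  ->  [[76292718385, 186194025456], [184235792594, 449631427249]]
... * rho(b) = [[1, 0], [-1, 1]]  ->  [[-109901307071, 186194025456], [-265395634655, 449631427249]]
... * rho(a) = [[-5, -12], [-12, -29]]  ->  [[-1684821770117, -4080811053372], [-4068598953713, -9854563774361]]
... * rho(a) = [[-5, -12], [-12, -29]]  ->  [[57393841491049, 138561381789192], [138597760060897, 334605536901025]]
... * rho(b) = [[1, 0], [-1, 1]]  ->  [[-81167540298143, 138561381789192], [-196007776840128, 334605536901025]]
tr = -81167540298143 + 334605536901025 = 253437996602882

253437996602882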